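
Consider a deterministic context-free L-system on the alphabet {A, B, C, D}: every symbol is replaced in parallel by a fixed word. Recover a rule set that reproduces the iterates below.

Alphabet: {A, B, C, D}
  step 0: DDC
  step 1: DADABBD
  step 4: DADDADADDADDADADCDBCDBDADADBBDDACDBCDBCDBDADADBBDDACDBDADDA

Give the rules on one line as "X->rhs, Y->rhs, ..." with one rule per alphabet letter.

  step 0 ⇒ step 1: DDC ⇒ DA·DA·BBD
    C ↦ BBD
    D ↦ DA
    A ↦ D  (constrained at step 1)
    B ↦ CDB  (constrained at step 1)

A->D, B->CDB, C->BBD, D->DA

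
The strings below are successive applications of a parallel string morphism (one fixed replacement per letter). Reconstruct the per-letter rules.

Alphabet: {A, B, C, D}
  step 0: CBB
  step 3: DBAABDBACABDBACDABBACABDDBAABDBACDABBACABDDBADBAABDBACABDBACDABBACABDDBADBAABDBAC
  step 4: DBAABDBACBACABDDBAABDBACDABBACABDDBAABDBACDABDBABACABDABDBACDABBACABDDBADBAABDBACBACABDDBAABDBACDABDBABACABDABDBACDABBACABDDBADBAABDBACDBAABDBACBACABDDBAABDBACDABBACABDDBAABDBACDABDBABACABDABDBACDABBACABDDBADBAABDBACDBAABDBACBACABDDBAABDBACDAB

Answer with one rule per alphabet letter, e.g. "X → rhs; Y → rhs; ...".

  step 3 ⇒ step 4: DBAABDBACABDBACDABBACABDDBAABDBACDABBACABDDBADBAABDBACABDBACDABBACABDDBADBAABDBAC ⇒ DBA·ABD·BAC·BAC·ABD·DBA·ABD·BAC·DAB·BAC·ABD·DBA·ABD·BAC·DAB·DBA·BAC·ABD·ABD·BAC·DAB·BAC·ABD·DBA·DBA·ABD·BAC·BAC·ABD·DBA·ABD·BAC·DAB·DBA·BAC·ABD·ABD·BAC·DAB·BAC·ABD·DBA·DBA·ABD·BAC·DBA·ABD·BAC·BAC·ABD·DBA·ABD·BAC·DAB·BAC·ABD·DBA·ABD·BAC·DAB·DBA·BAC·ABD·ABD·BAC·DAB·BAC·ABD·DBA·DBA·ABD·BAC·DBA·ABD·BAC·BAC·ABD·DBA·ABD·BAC·DAB
    A ↦ BAC
    B ↦ ABD
    C ↦ DAB
    D ↦ DBA

A->BAC, B->ABD, C->DAB, D->DBA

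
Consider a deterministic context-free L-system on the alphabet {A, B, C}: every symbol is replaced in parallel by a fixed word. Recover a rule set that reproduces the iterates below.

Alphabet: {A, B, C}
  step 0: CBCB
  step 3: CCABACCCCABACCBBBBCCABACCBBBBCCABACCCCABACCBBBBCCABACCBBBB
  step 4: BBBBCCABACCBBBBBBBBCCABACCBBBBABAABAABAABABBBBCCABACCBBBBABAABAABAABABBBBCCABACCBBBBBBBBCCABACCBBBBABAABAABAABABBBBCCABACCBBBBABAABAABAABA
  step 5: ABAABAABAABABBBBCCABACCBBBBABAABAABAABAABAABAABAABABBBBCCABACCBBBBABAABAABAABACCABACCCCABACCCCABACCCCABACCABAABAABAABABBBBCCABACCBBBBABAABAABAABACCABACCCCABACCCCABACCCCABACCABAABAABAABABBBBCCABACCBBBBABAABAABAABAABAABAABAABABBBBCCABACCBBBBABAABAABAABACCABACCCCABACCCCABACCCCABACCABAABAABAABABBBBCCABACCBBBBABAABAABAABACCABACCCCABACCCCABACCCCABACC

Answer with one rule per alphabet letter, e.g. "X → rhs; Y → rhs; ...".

  step 4 ⇒ step 5: BBBBCCABACCBBBBBBBBCCABACCBBBBABAABAABAABABBBBCCABACCBBBBABAABAABAABABBBBCCABACCBBBBBBBBCCABACCBBBBABAABAABAABABBBBCCABACCBBBBABAABAABAABA ⇒ ABA·ABA·ABA·ABA·BB·BB·CC·ABA·CC·BB·BB·ABA·ABA·ABA·ABA·ABA·ABA·ABA·ABA·BB·BB·CC·ABA·CC·BB·BB·ABA·ABA·ABA·ABA·CC·ABA·CC·CC·ABA·CC·CC·ABA·CC·CC·ABA·CC·ABA·ABA·ABA·ABA·BB·BB·CC·ABA·CC·BB·BB·ABA·ABA·ABA·ABA·CC·ABA·CC·CC·ABA·CC·CC·ABA·CC·CC·ABA·CC·ABA·ABA·ABA·ABA·BB·BB·CC·ABA·CC·BB·BB·ABA·ABA·ABA·ABA·ABA·ABA·ABA·ABA·BB·BB·CC·ABA·CC·BB·BB·ABA·ABA·ABA·ABA·CC·ABA·CC·CC·ABA·CC·CC·ABA·CC·CC·ABA·CC·ABA·ABA·ABA·ABA·BB·BB·CC·ABA·CC·BB·BB·ABA·ABA·ABA·ABA·CC·ABA·CC·CC·ABA·CC·CC·ABA·CC·CC·ABA·CC
    A ↦ CC
    B ↦ ABA
    C ↦ BB

A->CC, B->ABA, C->BB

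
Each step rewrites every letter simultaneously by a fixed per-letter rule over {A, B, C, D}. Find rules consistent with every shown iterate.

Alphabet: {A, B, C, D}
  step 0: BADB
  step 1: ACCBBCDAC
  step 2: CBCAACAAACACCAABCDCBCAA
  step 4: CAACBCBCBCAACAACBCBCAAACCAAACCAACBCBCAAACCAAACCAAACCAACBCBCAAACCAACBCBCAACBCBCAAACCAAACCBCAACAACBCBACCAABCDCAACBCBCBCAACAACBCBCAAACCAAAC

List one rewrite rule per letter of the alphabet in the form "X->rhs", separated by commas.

  step 1 ⇒ step 2: ACCBBCDAC ⇒ CB·CAA·CAA·AC·AC·CAA·BCD·CB·CAA
    A ↦ CB
    B ↦ AC
    C ↦ CAA
    D ↦ BCD

A->CB, B->AC, C->CAA, D->BCD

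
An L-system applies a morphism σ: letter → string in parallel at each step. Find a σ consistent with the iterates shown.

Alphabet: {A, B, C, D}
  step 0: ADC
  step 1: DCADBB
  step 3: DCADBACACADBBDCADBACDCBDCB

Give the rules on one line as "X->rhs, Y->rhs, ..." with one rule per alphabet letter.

  step 0 ⇒ step 1: ADC ⇒ DC·ADB·B
    A ↦ DC
    C ↦ B
    D ↦ ADB
    B ↦ AC  (constrained at step 1)

A->DC, B->AC, C->B, D->ADB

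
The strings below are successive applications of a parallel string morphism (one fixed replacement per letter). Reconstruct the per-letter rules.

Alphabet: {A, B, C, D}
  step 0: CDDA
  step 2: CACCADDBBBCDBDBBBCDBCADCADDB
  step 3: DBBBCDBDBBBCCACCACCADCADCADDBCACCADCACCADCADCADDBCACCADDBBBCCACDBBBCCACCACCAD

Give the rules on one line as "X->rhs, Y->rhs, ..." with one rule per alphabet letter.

  step 2 ⇒ step 3: CACCADDBBBCDBDBBBCDBCADCADDB ⇒ DB·BBC·DB·DB·BBC·CAC·CAC·CAD·CAD·CAD·DB·CAC·CAD·CAC·CAD·CAD·CAD·DB·CAC·CAD·DB·BBC·CAC·DB·BBC·CAC·CAC·CAD
    A ↦ BBC
    B ↦ CAD
    C ↦ DB
    D ↦ CAC

A->BBC, B->CAD, C->DB, D->CAC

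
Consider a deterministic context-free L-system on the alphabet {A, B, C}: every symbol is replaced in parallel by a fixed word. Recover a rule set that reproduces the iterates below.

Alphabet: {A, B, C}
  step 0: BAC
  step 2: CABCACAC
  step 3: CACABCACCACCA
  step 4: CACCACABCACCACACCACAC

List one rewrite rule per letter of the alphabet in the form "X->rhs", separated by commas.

  step 3 ⇒ step 4: CACABCACCACCA ⇒ CA·C·CA·C·AB·CA·C·CA·CA·C·CA·CA·C
    A ↦ C
    B ↦ AB
    C ↦ CA

A->C, B->AB, C->CA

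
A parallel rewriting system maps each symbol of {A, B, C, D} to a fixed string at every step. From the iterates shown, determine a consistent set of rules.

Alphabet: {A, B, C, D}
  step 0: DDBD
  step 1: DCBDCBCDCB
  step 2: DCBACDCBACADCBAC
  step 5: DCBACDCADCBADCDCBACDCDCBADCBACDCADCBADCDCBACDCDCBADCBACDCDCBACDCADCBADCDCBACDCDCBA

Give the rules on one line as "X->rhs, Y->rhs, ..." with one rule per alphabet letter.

  step 1 ⇒ step 2: DCBDCBCDCB ⇒ DCB·A·C·DCB·A·C·A·DCB·A·C
    B ↦ C
    C ↦ A
    D ↦ DCB
    A ↦ DC  (constrained at step 2)

A->DC, B->C, C->A, D->DCB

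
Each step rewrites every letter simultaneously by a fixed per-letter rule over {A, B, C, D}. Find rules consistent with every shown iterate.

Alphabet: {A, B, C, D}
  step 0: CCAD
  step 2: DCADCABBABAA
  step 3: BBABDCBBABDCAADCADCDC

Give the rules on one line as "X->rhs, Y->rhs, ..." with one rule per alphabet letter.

A->DC, B->A, C->AB, D->BB

  step 2 ⇒ step 3: DCADCABBABAA ⇒ BB·AB·DC·BB·AB·DC·A·A·DC·A·DC·DC
    A ↦ DC
    B ↦ A
    C ↦ AB
    D ↦ BB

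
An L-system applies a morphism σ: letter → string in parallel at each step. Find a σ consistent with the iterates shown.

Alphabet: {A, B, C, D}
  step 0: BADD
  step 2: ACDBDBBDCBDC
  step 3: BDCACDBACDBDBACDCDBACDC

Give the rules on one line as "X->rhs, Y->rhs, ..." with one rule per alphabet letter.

A->B, B->DB, C->DC, D->AC

  step 2 ⇒ step 3: ACDBDBBDCBDC ⇒ B·DC·AC·DB·AC·DB·DB·AC·DC·DB·AC·DC
    A ↦ B
    B ↦ DB
    C ↦ DC
    D ↦ AC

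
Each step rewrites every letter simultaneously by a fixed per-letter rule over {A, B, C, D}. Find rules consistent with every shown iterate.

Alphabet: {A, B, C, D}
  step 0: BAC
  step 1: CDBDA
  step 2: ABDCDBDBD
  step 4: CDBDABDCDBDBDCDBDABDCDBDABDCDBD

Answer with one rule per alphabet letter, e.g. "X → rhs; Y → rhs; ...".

A->BD, B->CD, C->A, D->BD

  step 1 ⇒ step 2: CDBDA ⇒ A·BD·CD·BD·BD
    A ↦ BD
    B ↦ CD
    C ↦ A
    D ↦ BD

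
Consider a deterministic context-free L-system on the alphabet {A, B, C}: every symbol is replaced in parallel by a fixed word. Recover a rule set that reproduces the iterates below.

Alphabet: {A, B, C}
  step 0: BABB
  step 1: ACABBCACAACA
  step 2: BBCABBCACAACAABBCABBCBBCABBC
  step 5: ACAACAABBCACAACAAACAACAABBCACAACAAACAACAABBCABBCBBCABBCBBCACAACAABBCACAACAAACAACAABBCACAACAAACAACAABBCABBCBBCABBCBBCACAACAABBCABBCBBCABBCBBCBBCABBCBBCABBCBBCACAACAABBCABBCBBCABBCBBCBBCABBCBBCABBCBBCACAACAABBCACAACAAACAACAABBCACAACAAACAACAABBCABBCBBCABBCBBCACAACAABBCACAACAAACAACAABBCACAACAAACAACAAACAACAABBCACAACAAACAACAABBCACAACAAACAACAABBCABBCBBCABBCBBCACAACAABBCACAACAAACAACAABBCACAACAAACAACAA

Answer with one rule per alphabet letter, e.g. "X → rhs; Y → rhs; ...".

A->BBC, B->ACA, C->A

  step 1 ⇒ step 2: ACABBCACAACA ⇒ BBC·A·BBC·ACA·ACA·A·BBC·A·BBC·BBC·A·BBC
    A ↦ BBC
    B ↦ ACA
    C ↦ A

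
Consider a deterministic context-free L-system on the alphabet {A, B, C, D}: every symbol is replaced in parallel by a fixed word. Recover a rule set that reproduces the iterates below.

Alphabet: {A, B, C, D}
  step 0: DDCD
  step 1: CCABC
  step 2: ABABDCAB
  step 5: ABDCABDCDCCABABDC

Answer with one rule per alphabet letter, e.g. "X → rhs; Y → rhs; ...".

A->D, B->C, C->AB, D->C

  step 1 ⇒ step 2: CCABC ⇒ AB·AB·D·C·AB
    A ↦ D
    B ↦ C
    C ↦ AB
  step 0 ⇒ step 1: DDCD ⇒ C·C·AB·C
    D ↦ C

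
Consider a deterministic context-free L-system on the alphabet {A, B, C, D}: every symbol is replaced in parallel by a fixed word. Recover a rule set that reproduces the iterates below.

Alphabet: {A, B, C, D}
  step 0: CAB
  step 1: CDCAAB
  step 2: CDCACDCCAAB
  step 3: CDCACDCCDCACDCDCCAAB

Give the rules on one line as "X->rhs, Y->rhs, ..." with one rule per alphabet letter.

  step 2 ⇒ step 3: CDCACDCCAAB ⇒ CD·CA·CD·C·CD·CA·CD·CD·C·C·AAB
    A ↦ C
    B ↦ AAB
    C ↦ CD
    D ↦ CA

A->C, B->AAB, C->CD, D->CA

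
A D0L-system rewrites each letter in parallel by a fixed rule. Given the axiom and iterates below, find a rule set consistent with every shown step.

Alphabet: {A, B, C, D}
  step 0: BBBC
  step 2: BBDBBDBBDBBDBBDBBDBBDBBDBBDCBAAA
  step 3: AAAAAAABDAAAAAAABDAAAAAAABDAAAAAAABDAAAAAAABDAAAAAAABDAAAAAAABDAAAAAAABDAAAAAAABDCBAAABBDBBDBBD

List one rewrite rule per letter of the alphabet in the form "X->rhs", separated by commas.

A->BBD, B->AAA, C->CB, D->ABD

  step 2 ⇒ step 3: BBDBBDBBDBBDBBDBBDBBDBBDBBDCBAAA ⇒ AAA·AAA·ABD·AAA·AAA·ABD·AAA·AAA·ABD·AAA·AAA·ABD·AAA·AAA·ABD·AAA·AAA·ABD·AAA·AAA·ABD·AAA·AAA·ABD·AAA·AAA·ABD·CB·AAA·BBD·BBD·BBD
    A ↦ BBD
    B ↦ AAA
    C ↦ CB
    D ↦ ABD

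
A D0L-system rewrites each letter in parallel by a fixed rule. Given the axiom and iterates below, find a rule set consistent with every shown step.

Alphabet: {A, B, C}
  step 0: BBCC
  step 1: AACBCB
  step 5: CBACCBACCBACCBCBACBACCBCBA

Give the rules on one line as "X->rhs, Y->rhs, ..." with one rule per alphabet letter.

A->C, B->A, C->CB

  step 0 ⇒ step 1: BBCC ⇒ A·A·CB·CB
    B ↦ A
    C ↦ CB
    A ↦ C  (constrained at step 1)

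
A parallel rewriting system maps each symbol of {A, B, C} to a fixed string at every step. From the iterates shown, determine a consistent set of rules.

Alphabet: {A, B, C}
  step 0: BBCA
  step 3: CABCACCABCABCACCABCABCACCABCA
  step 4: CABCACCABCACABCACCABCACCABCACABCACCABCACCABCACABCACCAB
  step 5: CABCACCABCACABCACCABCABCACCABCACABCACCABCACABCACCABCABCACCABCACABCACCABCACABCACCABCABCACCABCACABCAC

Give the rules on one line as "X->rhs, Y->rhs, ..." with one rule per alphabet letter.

A->B, B->CAC, C->CA

  step 4 ⇒ step 5: CABCACCABCACABCACCABCACCABCACABCACCABCACCABCACABCACCAB ⇒ CA·B·CAC·CA·B·CA·CA·B·CAC·CA·B·CA·B·CAC·CA·B·CA·CA·B·CAC·CA·B·CA·CA·B·CAC·CA·B·CA·B·CAC·CA·B·CA·CA·B·CAC·CA·B·CA·CA·B·CAC·CA·B·CA·B·CAC·CA·B·CA·CA·B·CAC
    A ↦ B
    B ↦ CAC
    C ↦ CA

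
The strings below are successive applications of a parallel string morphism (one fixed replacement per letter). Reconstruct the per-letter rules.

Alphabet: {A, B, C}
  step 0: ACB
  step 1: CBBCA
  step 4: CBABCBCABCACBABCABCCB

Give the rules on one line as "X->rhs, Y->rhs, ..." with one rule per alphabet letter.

  step 0 ⇒ step 1: ACB ⇒ CB·BC·A
    A ↦ CB
    B ↦ A
    C ↦ BC

A->CB, B->A, C->BC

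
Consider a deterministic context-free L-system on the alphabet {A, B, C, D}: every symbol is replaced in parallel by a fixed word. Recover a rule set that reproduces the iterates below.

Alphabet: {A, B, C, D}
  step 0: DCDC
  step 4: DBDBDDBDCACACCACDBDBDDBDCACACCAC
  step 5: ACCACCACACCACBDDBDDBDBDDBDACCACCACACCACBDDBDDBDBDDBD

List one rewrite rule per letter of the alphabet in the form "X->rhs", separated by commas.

A->D, B->C, C->BD, D->AC

  step 4 ⇒ step 5: DBDBDDBDCACACCACDBDBDDBDCACACCAC ⇒ AC·C·AC·C·AC·AC·C·AC·BD·D·BD·D·BD·BD·D·BD·AC·C·AC·C·AC·AC·C·AC·BD·D·BD·D·BD·BD·D·BD
    A ↦ D
    B ↦ C
    C ↦ BD
    D ↦ AC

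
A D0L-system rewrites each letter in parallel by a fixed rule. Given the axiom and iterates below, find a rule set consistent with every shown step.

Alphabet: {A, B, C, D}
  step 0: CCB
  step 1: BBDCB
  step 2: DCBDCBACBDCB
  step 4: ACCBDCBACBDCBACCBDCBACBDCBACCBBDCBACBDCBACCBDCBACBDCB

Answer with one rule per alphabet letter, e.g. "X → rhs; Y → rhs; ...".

  step 1 ⇒ step 2: BBDCB ⇒ DCB·DCB·AC·B·DCB
    B ↦ DCB
    C ↦ B
    D ↦ AC
    A ↦ ACC  (constrained at step 2)

A->ACC, B->DCB, C->B, D->AC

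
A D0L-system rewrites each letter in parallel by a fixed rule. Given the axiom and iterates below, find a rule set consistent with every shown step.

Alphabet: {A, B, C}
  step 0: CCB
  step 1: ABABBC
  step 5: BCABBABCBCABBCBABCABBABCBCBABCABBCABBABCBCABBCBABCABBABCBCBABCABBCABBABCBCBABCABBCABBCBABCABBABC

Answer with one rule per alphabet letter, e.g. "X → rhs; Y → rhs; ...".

  step 0 ⇒ step 1: CCB ⇒ AB·AB·BC
    B ↦ BC
    C ↦ AB
    A ↦ BA  (constrained at step 1)

A->BA, B->BC, C->AB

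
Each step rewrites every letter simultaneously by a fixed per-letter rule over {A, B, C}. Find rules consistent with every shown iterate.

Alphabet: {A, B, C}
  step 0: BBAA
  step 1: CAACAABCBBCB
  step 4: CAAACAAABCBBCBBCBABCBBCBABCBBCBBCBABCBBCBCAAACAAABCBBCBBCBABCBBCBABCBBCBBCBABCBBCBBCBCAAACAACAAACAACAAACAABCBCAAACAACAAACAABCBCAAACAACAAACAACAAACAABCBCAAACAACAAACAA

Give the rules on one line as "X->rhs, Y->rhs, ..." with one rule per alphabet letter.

  step 0 ⇒ step 1: BBAA ⇒ CAA·CAA·BCB·BCB
    A ↦ BCB
    B ↦ CAA
    C ↦ A  (constrained at step 1)

A->BCB, B->CAA, C->A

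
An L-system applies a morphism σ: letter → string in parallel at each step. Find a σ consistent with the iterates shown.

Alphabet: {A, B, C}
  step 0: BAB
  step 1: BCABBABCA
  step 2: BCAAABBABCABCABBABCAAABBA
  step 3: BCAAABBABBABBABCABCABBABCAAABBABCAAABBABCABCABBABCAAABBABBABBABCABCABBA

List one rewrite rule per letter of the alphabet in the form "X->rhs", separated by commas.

A->BBA, B->BCA, C->AA

  step 2 ⇒ step 3: BCAAABBABCABCABBABCAAABBA ⇒ BCA·AA·BBA·BBA·BBA·BCA·BCA·BBA·BCA·AA·BBA·BCA·AA·BBA·BCA·BCA·BBA·BCA·AA·BBA·BBA·BBA·BCA·BCA·BBA
    A ↦ BBA
    B ↦ BCA
    C ↦ AA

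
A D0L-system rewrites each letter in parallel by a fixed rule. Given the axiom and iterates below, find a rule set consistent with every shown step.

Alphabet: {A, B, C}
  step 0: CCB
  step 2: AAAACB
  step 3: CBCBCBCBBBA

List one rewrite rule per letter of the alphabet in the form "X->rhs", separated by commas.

A->CB, B->A, C->BB

  step 2 ⇒ step 3: AAAACB ⇒ CB·CB·CB·CB·BB·A
    A ↦ CB
    B ↦ A
    C ↦ BB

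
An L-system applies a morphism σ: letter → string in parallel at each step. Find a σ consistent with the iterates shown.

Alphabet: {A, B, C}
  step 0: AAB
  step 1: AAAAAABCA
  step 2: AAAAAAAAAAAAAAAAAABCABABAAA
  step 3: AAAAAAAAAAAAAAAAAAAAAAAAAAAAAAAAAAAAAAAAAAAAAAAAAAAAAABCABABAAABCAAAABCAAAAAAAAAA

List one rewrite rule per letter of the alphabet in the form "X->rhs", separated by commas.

A->AAA, B->BCA, C->BAB

  step 2 ⇒ step 3: AAAAAAAAAAAAAAAAAABCABABAAA ⇒ AAA·AAA·AAA·AAA·AAA·AAA·AAA·AAA·AAA·AAA·AAA·AAA·AAA·AAA·AAA·AAA·AAA·AAA·BCA·BAB·AAA·BCA·AAA·BCA·AAA·AAA·AAA
    A ↦ AAA
    B ↦ BCA
    C ↦ BAB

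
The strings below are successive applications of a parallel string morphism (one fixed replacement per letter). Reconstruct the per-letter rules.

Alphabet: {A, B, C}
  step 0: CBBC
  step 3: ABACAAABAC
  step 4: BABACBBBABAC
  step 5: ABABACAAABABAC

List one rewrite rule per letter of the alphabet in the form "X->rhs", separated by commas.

A->B, B->A, C->AC

  step 4 ⇒ step 5: BABACBBBABAC ⇒ A·B·A·B·AC·A·A·A·B·A·B·AC
    A ↦ B
    B ↦ A
    C ↦ AC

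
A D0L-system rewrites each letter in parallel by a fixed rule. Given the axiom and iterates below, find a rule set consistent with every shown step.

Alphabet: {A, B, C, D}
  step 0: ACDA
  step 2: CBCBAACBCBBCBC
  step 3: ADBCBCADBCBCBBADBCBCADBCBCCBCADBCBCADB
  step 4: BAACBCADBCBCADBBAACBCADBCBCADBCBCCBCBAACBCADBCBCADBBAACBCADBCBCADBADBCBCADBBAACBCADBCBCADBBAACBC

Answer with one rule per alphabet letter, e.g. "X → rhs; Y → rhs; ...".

A->B, B->CBC, C->ADB, D->AA

  step 3 ⇒ step 4: ADBCBCADBCBCBBADBCBCADBCBCCBCADBCBCADB ⇒ B·AA·CBC·ADB·CBC·ADB·B·AA·CBC·ADB·CBC·ADB·CBC·CBC·B·AA·CBC·ADB·CBC·ADB·B·AA·CBC·ADB·CBC·ADB·ADB·CBC·ADB·B·AA·CBC·ADB·CBC·ADB·B·AA·CBC
    A ↦ B
    B ↦ CBC
    C ↦ ADB
    D ↦ AA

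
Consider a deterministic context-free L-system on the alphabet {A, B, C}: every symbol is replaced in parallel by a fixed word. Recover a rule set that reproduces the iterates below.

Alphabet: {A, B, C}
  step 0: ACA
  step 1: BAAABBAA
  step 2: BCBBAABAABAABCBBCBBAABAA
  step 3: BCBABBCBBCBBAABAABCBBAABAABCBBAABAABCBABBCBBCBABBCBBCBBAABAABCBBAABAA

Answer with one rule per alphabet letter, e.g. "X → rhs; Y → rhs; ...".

  step 2 ⇒ step 3: BCBBAABAABAABCBBCBBAABAA ⇒ BCB·AB·BCB·BCB·BAA·BAA·BCB·BAA·BAA·BCB·BAA·BAA·BCB·AB·BCB·BCB·AB·BCB·BCB·BAA·BAA·BCB·BAA·BAA
    A ↦ BAA
    B ↦ BCB
    C ↦ AB

A->BAA, B->BCB, C->AB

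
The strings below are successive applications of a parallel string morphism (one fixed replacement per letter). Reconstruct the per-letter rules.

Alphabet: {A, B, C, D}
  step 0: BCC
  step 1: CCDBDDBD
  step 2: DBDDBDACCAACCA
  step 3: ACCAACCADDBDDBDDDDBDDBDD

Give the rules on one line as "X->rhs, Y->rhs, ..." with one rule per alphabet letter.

  step 2 ⇒ step 3: DBDDBDACCAACCA ⇒ A·CC·A·A·CC·A·D·DBD·DBD·D·D·DBD·DBD·D
    A ↦ D
    B ↦ CC
    C ↦ DBD
    D ↦ A

A->D, B->CC, C->DBD, D->A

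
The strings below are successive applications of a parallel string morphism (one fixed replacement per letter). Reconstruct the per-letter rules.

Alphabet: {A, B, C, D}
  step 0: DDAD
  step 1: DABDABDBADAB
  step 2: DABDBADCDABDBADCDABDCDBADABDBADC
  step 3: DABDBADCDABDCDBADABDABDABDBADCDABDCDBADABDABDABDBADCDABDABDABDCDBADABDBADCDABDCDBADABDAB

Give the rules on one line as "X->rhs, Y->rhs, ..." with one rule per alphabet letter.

A->DBA, B->DC, C->DAB, D->DAB

  step 2 ⇒ step 3: DABDBADCDABDBADCDABDCDBADABDBADC ⇒ DAB·DBA·DC·DAB·DC·DBA·DAB·DAB·DAB·DBA·DC·DAB·DC·DBA·DAB·DAB·DAB·DBA·DC·DAB·DAB·DAB·DC·DBA·DAB·DBA·DC·DAB·DC·DBA·DAB·DAB
    A ↦ DBA
    B ↦ DC
    C ↦ DAB
    D ↦ DAB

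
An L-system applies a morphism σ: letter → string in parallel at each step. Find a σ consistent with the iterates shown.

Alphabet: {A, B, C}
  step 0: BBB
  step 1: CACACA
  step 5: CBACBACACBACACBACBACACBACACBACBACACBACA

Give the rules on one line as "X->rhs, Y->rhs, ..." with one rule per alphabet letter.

  step 0 ⇒ step 1: BBB ⇒ CA·CA·CA
    B ↦ CA
    A ↦ CB  (constrained at step 1)
    C ↦ A  (constrained at step 1)

A->CB, B->CA, C->A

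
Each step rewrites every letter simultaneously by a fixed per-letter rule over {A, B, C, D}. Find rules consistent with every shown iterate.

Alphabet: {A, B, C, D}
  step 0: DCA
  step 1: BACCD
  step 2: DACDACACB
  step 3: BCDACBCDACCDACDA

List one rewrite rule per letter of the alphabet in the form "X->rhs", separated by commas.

A->CD, B->DA, C->AC, D->B

  step 2 ⇒ step 3: DACDACACB ⇒ B·CD·AC·B·CD·AC·CD·AC·DA
    A ↦ CD
    B ↦ DA
    C ↦ AC
    D ↦ B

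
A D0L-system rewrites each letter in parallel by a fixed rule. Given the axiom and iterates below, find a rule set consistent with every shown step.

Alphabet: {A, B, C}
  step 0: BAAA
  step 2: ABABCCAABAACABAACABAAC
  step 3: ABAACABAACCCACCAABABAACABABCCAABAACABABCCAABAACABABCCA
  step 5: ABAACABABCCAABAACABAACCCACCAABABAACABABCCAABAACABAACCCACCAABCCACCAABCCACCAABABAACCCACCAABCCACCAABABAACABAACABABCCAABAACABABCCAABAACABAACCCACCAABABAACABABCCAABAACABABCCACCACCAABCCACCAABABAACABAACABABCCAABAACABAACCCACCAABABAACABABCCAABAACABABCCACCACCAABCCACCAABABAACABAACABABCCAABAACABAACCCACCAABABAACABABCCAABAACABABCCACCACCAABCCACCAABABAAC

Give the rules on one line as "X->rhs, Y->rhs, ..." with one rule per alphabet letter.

A->AB, B->AAC, C->CCA

  step 2 ⇒ step 3: ABABCCAABAACABAACABAAC ⇒ AB·AAC·AB·AAC·CCA·CCA·AB·AB·AAC·AB·AB·CCA·AB·AAC·AB·AB·CCA·AB·AAC·AB·AB·CCA
    A ↦ AB
    B ↦ AAC
    C ↦ CCA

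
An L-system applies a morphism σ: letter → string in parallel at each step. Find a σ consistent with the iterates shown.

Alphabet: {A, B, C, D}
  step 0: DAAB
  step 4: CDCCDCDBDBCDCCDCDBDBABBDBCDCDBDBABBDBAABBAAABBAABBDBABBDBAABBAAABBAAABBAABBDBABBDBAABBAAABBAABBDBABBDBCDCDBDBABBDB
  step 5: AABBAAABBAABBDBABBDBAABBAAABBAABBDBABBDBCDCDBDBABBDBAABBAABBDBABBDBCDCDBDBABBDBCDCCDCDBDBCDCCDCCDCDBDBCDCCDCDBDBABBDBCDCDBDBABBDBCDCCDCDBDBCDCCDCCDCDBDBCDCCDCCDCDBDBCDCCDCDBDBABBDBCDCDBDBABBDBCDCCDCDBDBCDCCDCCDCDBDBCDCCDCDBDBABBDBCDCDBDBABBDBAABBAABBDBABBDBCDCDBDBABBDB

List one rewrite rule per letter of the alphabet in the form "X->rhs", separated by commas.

A->CDC, B->DB, C->A, D->ABB

  step 4 ⇒ step 5: CDCCDCDBDBCDCCDCDBDBABBDBCDCDBDBABBDBAABBAAABBAABBDBABBDBAABBAAABBAAABBAABBDBABBDBAABBAAABBAABBDBABBDBCDCDBDBABBDB ⇒ A·ABB·A·A·ABB·A·ABB·DB·ABB·DB·A·ABB·A·A·ABB·A·ABB·DB·ABB·DB·CDC·DB·DB·ABB·DB·A·ABB·A·ABB·DB·ABB·DB·CDC·DB·DB·ABB·DB·CDC·CDC·DB·DB·CDC·CDC·CDC·DB·DB·CDC·CDC·DB·DB·ABB·DB·CDC·DB·DB·ABB·DB·CDC·CDC·DB·DB·CDC·CDC·CDC·DB·DB·CDC·CDC·CDC·DB·DB·CDC·CDC·DB·DB·ABB·DB·CDC·DB·DB·ABB·DB·CDC·CDC·DB·DB·CDC·CDC·CDC·DB·DB·CDC·CDC·DB·DB·ABB·DB·CDC·DB·DB·ABB·DB·A·ABB·A·ABB·DB·ABB·DB·CDC·DB·DB·ABB·DB
    A ↦ CDC
    B ↦ DB
    C ↦ A
    D ↦ ABB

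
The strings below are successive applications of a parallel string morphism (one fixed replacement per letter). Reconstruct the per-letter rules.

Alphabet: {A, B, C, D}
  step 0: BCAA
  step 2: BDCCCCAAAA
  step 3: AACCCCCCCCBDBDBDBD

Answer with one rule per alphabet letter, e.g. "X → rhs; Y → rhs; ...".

  step 2 ⇒ step 3: BDCCCCAAAA ⇒ A·A·CC·CC·CC·CC·BD·BD·BD·BD
    A ↦ BD
    B ↦ A
    C ↦ CC
    D ↦ A

A->BD, B->A, C->CC, D->A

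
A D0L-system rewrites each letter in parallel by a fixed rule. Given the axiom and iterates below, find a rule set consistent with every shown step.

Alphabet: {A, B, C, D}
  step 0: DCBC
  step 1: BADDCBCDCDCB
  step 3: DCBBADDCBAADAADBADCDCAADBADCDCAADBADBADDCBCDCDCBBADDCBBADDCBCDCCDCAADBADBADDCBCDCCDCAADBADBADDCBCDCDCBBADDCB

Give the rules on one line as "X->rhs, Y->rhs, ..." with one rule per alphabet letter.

  step 0 ⇒ step 1: DCBC ⇒ BAD·DCB·CDC·DCB
    B ↦ CDC
    C ↦ DCB
    D ↦ BAD
    A ↦ AAD  (constrained at step 1)

A->AAD, B->CDC, C->DCB, D->BAD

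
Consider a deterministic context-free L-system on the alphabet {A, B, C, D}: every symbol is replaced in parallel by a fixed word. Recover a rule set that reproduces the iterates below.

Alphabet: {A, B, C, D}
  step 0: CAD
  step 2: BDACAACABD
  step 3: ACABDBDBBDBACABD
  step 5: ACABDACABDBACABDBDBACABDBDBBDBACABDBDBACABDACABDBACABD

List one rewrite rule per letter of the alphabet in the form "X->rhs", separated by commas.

  step 2 ⇒ step 3: BDACAACABD ⇒ ACA·BD·B·D·B·B·D·B·ACA·BD
    A ↦ B
    B ↦ ACA
    C ↦ D
    D ↦ BD

A->B, B->ACA, C->D, D->BD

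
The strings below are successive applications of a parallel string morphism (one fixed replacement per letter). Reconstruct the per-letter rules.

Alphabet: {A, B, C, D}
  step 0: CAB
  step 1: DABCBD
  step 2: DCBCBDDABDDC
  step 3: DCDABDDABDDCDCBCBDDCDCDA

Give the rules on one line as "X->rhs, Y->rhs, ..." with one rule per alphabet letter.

A->BC, B->BD, C->DA, D->DC

  step 2 ⇒ step 3: DCBCBDDABDDC ⇒ DC·DA·BD·DA·BD·DC·DC·BC·BD·DC·DC·DA
    A ↦ BC
    B ↦ BD
    C ↦ DA
    D ↦ DC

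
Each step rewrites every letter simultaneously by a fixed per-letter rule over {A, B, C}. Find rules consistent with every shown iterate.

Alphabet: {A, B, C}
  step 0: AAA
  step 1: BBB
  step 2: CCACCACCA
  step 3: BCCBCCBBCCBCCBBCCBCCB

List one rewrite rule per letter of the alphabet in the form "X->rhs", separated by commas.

  step 2 ⇒ step 3: CCACCACCA ⇒ BCC·BCC·B·BCC·BCC·B·BCC·BCC·B
    A ↦ B
    C ↦ BCC
  step 1 ⇒ step 2: BBB ⇒ CCA·CCA·CCA
    B ↦ CCA

A->B, B->CCA, C->BCC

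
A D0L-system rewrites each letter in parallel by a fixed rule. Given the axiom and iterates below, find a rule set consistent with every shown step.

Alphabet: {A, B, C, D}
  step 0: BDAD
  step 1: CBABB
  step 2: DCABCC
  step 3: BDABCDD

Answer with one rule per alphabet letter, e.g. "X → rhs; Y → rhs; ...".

  step 2 ⇒ step 3: DCABCC ⇒ B·D·AB·C·D·D
    A ↦ AB
    B ↦ C
    C ↦ D
    D ↦ B

A->AB, B->C, C->D, D->B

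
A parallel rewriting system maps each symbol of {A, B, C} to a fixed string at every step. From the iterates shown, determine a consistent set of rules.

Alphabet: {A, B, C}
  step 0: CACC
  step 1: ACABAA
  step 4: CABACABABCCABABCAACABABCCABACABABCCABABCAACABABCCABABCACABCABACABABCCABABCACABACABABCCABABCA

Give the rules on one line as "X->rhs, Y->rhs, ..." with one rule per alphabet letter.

  step 0 ⇒ step 1: CACC ⇒ A·CAB·A·A
    A ↦ CAB
    C ↦ A
    B ↦ ABC  (constrained at step 1)

A->CAB, B->ABC, C->A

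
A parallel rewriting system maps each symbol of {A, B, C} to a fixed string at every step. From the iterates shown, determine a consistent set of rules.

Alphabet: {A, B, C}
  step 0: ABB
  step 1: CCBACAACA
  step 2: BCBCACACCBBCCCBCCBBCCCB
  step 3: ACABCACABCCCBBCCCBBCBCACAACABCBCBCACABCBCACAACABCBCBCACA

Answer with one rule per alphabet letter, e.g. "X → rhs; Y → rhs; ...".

A->CCB, B->ACA, C->BC

  step 2 ⇒ step 3: BCBCACACCBBCCCBCCBBCCCB ⇒ ACA·BC·ACA·BC·CCB·BC·CCB·BC·BC·ACA·ACA·BC·BC·BC·ACA·BC·BC·ACA·ACA·BC·BC·BC·ACA
    A ↦ CCB
    B ↦ ACA
    C ↦ BC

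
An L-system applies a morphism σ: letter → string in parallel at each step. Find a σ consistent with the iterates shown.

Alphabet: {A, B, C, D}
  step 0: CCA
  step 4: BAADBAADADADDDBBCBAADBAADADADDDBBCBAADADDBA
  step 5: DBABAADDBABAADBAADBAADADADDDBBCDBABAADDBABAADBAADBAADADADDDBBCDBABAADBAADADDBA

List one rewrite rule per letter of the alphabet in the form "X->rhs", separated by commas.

A->BA, B->D, C->BBC, D->AD

  step 4 ⇒ step 5: BAADBAADADADDDBBCBAADBAADADADDDBBCBAADADDBA ⇒ D·BA·BA·AD·D·BA·BA·AD·BA·AD·BA·AD·AD·AD·D·D·BBC·D·BA·BA·AD·D·BA·BA·AD·BA·AD·BA·AD·AD·AD·D·D·BBC·D·BA·BA·AD·BA·AD·AD·D·BA
    A ↦ BA
    B ↦ D
    C ↦ BBC
    D ↦ AD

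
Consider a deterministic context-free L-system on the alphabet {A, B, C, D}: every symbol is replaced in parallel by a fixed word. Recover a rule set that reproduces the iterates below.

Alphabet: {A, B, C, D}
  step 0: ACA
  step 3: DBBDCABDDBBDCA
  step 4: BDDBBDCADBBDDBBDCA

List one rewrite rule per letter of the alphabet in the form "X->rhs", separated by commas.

A->CA, B->D, C->BD, D->B

  step 3 ⇒ step 4: DBBDCABDDBBDCA ⇒ B·D·D·B·BD·CA·D·B·B·D·D·B·BD·CA
    A ↦ CA
    B ↦ D
    C ↦ BD
    D ↦ B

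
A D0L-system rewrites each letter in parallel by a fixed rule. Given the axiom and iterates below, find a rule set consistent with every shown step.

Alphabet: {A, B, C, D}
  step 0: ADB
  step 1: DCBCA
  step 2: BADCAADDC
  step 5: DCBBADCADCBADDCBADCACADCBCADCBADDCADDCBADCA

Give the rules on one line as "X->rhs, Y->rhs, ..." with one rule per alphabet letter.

  step 1 ⇒ step 2: DCBCA ⇒ B·AD·CA·AD·DC
    A ↦ DC
    B ↦ CA
    C ↦ AD
    D ↦ B

A->DC, B->CA, C->AD, D->B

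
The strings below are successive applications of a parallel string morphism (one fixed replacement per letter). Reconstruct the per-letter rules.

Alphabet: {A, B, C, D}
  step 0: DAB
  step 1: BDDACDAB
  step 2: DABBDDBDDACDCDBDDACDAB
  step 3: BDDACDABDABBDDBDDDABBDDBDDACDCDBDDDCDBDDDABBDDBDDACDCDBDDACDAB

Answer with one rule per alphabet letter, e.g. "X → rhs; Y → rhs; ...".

A->AC, B->DAB, C->DCD, D->BDD

  step 2 ⇒ step 3: DABBDDBDDACDCDBDDACDAB ⇒ BDD·AC·DAB·DAB·BDD·BDD·DAB·BDD·BDD·AC·DCD·BDD·DCD·BDD·DAB·BDD·BDD·AC·DCD·BDD·AC·DAB
    A ↦ AC
    B ↦ DAB
    C ↦ DCD
    D ↦ BDD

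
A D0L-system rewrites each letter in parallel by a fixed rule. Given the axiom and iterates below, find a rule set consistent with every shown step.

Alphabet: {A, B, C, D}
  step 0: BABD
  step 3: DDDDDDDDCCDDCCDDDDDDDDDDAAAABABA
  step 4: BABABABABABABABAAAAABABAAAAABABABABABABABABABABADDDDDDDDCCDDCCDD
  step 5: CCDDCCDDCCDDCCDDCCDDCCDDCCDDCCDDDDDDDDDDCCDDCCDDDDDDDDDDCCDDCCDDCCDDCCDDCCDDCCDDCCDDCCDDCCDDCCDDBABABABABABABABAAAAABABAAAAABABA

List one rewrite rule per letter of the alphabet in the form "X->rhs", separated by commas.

A->DD, B->CC, C->AA, D->BA

  step 4 ⇒ step 5: BABABABABABABABAAAAABABAAAAABABABABABABABABABABADDDDDDDDCCDDCCDD ⇒ CC·DD·CC·DD·CC·DD·CC·DD·CC·DD·CC·DD·CC·DD·CC·DD·DD·DD·DD·DD·CC·DD·CC·DD·DD·DD·DD·DD·CC·DD·CC·DD·CC·DD·CC·DD·CC·DD·CC·DD·CC·DD·CC·DD·CC·DD·CC·DD·BA·BA·BA·BA·BA·BA·BA·BA·AA·AA·BA·BA·AA·AA·BA·BA
    A ↦ DD
    B ↦ CC
    C ↦ AA
    D ↦ BA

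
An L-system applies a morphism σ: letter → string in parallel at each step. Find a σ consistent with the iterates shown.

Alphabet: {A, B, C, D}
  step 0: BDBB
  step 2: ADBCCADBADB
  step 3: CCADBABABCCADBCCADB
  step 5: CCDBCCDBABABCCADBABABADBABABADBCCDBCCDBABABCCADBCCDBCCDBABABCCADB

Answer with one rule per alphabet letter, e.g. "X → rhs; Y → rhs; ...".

A->CC, B->DB, C->AB, D->A

  step 2 ⇒ step 3: ADBCCADBADB ⇒ CC·A·DB·AB·AB·CC·A·DB·CC·A·DB
    A ↦ CC
    B ↦ DB
    C ↦ AB
    D ↦ A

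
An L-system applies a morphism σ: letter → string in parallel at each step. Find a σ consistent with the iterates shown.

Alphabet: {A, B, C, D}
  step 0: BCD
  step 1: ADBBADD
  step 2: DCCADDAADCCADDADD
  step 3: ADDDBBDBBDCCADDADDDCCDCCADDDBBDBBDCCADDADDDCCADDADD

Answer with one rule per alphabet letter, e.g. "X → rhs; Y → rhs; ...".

A->DCC, B->A, C->DBB, D->ADD

  step 2 ⇒ step 3: DCCADDAADCCADDADD ⇒ ADD·DBB·DBB·DCC·ADD·ADD·DCC·DCC·ADD·DBB·DBB·DCC·ADD·ADD·DCC·ADD·ADD
    A ↦ DCC
    C ↦ DBB
    D ↦ ADD
  step 0 ⇒ step 1: BCD ⇒ A·DBB·ADD
    B ↦ A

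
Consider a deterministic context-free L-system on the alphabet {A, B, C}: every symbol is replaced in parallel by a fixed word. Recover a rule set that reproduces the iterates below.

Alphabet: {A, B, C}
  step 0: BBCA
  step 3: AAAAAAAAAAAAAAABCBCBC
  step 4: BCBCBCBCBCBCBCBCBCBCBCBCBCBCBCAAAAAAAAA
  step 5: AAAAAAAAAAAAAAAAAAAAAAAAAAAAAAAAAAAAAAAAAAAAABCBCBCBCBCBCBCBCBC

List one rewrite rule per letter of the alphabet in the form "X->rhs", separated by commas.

A->BC, B->AA, C->A

  step 4 ⇒ step 5: BCBCBCBCBCBCBCBCBCBCBCBCBCBCBCAAAAAAAAA ⇒ AA·A·AA·A·AA·A·AA·A·AA·A·AA·A·AA·A·AA·A·AA·A·AA·A·AA·A·AA·A·AA·A·AA·A·AA·A·BC·BC·BC·BC·BC·BC·BC·BC·BC
    A ↦ BC
    B ↦ AA
    C ↦ A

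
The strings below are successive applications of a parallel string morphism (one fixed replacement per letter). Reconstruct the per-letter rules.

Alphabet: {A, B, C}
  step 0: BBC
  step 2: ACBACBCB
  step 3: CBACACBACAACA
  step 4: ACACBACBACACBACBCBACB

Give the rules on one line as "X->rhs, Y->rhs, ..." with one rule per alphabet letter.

  step 3 ⇒ step 4: CBACACBACAACA ⇒ A·CA·CB·A·CB·A·CA·CB·A·CB·CB·A·CB
    A ↦ CB
    B ↦ CA
    C ↦ A

A->CB, B->CA, C->A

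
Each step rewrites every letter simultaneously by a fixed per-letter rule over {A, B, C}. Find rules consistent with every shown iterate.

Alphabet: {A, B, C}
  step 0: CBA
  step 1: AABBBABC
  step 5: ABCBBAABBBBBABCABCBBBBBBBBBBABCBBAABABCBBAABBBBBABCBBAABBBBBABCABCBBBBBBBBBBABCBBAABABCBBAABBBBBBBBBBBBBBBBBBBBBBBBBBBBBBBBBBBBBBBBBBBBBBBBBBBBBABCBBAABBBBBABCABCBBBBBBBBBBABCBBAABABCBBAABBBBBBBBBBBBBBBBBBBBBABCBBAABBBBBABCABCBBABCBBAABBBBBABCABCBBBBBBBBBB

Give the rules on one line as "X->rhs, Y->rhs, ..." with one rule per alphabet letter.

A->ABC, B->BB, C->AAB

  step 0 ⇒ step 1: CBA ⇒ AAB·BB·ABC
    A ↦ ABC
    B ↦ BB
    C ↦ AAB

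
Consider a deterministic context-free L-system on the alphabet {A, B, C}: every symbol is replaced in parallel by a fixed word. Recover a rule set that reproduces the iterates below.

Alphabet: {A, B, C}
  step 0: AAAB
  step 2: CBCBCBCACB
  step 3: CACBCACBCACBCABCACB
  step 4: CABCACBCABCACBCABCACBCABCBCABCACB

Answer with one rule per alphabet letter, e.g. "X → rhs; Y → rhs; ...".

A->B, B->CB, C->CA

  step 3 ⇒ step 4: CACBCACBCACBCABCACB ⇒ CA·B·CA·CB·CA·B·CA·CB·CA·B·CA·CB·CA·B·CB·CA·B·CA·CB
    A ↦ B
    B ↦ CB
    C ↦ CA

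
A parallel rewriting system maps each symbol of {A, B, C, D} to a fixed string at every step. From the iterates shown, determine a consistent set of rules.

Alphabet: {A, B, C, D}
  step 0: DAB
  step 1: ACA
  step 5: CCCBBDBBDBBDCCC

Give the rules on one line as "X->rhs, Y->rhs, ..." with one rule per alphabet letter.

A->C, B->A, C->BBD, D->A

  step 0 ⇒ step 1: DAB ⇒ A·C·A
    A ↦ C
    B ↦ A
    D ↦ A
    C ↦ BBD  (constrained at step 1)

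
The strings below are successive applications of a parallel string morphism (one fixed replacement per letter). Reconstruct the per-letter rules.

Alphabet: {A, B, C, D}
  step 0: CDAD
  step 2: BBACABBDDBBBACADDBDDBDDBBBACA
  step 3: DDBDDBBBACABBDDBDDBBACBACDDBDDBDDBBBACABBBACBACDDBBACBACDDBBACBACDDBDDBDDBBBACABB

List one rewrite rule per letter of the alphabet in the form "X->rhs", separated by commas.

  step 2 ⇒ step 3: BBACABBDDBBBACADDBDDBDDBBBACA ⇒ DDB·DDB·BB·ACA·BB·DDB·DDB·BAC·BAC·DDB·DDB·DDB·BB·ACA·BB·BAC·BAC·DDB·BAC·BAC·DDB·BAC·BAC·DDB·DDB·DDB·BB·ACA·BB
    A ↦ BB
    B ↦ DDB
    C ↦ ACA
    D ↦ BAC

A->BB, B->DDB, C->ACA, D->BAC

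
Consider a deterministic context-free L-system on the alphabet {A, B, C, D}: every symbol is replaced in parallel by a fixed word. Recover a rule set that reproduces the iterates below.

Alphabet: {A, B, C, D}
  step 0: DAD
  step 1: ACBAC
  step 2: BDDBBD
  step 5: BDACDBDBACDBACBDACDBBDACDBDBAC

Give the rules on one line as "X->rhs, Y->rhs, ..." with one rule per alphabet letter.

A->B, B->DB, C->D, D->AC

  step 1 ⇒ step 2: ACBAC ⇒ B·D·DB·B·D
    A ↦ B
    B ↦ DB
    C ↦ D
  step 0 ⇒ step 1: DAD ⇒ AC·B·AC
    D ↦ AC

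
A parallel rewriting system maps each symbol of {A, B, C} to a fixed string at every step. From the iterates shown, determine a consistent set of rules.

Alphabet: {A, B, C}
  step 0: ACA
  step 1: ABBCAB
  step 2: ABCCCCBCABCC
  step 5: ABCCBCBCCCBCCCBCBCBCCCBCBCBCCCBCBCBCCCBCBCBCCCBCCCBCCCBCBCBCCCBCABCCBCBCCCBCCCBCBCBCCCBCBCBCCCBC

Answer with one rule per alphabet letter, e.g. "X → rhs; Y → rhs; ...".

  step 1 ⇒ step 2: ABBCAB ⇒ AB·CC·CC·BC·AB·CC
    A ↦ AB
    B ↦ CC
    C ↦ BC

A->AB, B->CC, C->BC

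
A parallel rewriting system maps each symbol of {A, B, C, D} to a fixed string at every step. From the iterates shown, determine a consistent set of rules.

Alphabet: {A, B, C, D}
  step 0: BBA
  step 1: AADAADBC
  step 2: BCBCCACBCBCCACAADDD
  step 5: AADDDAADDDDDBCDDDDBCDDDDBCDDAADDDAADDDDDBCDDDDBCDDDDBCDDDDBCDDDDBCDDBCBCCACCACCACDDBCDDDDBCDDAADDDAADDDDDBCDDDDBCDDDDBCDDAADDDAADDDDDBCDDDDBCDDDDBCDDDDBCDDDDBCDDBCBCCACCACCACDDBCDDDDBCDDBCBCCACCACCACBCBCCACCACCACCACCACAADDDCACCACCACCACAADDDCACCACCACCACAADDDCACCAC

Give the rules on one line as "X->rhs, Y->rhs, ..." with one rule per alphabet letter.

A->BC, B->AAD, C->DD, D->CAC

  step 1 ⇒ step 2: AADAADBC ⇒ BC·BC·CAC·BC·BC·CAC·AAD·DD
    A ↦ BC
    B ↦ AAD
    C ↦ DD
    D ↦ CAC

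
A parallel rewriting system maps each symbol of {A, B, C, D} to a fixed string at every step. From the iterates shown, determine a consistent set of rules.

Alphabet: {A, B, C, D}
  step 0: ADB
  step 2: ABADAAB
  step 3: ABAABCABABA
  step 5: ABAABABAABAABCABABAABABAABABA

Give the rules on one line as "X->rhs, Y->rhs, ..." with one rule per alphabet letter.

  step 2 ⇒ step 3: ABADAAB ⇒ AB·A·AB·C·AB·AB·A
    A ↦ AB
    B ↦ A
    D ↦ C
    C ↦ DA  (constrained at step 3)

A->AB, B->A, C->DA, D->C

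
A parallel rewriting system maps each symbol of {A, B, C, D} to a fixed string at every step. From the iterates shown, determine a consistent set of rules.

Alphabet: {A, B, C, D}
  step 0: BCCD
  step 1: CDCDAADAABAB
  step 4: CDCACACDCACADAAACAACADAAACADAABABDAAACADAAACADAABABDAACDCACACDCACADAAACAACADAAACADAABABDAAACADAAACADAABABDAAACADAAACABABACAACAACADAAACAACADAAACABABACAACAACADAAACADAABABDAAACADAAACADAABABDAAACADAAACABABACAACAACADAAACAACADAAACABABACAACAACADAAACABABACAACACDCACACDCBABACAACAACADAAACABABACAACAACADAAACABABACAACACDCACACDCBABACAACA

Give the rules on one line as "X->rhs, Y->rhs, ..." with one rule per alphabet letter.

A->ACA, B->CDC, C->DAA, D->BAB

  step 0 ⇒ step 1: BCCD ⇒ CDC·DAA·DAA·BAB
    B ↦ CDC
    C ↦ DAA
    D ↦ BAB
    A ↦ ACA  (constrained at step 1)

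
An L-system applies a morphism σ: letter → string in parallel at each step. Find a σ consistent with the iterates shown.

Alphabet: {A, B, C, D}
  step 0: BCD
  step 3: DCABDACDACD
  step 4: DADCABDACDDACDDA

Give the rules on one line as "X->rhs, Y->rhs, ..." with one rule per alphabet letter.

A->C, B->AB, C->D, D->DA

  step 3 ⇒ step 4: DCABDACDACD ⇒ DA·D·C·AB·DA·C·D·DA·C·D·DA
    A ↦ C
    B ↦ AB
    C ↦ D
    D ↦ DA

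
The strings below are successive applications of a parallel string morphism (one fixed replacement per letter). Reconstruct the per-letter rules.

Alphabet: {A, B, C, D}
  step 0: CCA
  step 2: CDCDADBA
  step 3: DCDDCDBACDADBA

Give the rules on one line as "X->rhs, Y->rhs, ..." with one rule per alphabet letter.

  step 2 ⇒ step 3: CDCDADBA ⇒ D·CD·D·CD·BA·CD·AD·BA
    A ↦ BA
    B ↦ AD
    C ↦ D
    D ↦ CD

A->BA, B->AD, C->D, D->CD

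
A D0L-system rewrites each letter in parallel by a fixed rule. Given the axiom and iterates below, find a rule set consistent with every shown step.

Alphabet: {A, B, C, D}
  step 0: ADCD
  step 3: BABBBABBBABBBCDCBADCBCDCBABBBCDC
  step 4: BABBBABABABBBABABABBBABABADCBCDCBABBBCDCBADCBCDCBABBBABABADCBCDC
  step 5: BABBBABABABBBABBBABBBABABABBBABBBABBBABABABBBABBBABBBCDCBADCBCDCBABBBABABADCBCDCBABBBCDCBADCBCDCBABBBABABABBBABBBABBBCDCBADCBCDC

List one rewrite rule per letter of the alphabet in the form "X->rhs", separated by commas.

  step 4 ⇒ step 5: BABBBABABABBBABABABBBABABADCBCDCBABBBCDCBADCBCDCBABBBABABADCBCDC ⇒ BA·BB·BA·BA·BA·BB·BA·BB·BA·BB·BA·BA·BA·BB·BA·BB·BA·BB·BA·BA·BA·BB·BA·BB·BA·BB·BC·DC·BA·DC·BC·DC·BA·BB·BA·BA·BA·DC·BC·DC·BA·BB·BC·DC·BA·DC·BC·DC·BA·BB·BA·BA·BA·BB·BA·BB·BA·BB·BC·DC·BA·DC·BC·DC
    A ↦ BB
    B ↦ BA
    C ↦ DC
    D ↦ BC

A->BB, B->BA, C->DC, D->BC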